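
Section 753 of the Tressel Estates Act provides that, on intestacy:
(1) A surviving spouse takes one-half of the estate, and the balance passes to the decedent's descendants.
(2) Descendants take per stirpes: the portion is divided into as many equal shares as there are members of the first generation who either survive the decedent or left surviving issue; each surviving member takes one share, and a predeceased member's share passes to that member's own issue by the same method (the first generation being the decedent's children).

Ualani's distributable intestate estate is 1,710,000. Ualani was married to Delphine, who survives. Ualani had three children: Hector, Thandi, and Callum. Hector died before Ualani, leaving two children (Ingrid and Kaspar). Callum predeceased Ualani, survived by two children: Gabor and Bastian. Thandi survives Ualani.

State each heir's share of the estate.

Delphine: 855,000; Ingrid: 142,500; Kaspar: 142,500; Thandi: 285,000; Gabor: 142,500; Bastian: 142,500

Delphine takes one-half of 1,710,000 = 855,000. The remaining 855,000 passes to the descendants.
The descendants' portion (855,000) is divided into 3 shares of 285,000: Thandi takes 285,000; Hector's 285,000 share passes to Hector's issue; Callum's 285,000 share passes to Callum's issue.
Hector's share (285,000) is divided into 2 shares of 142,500: Ingrid and Kaspar each take 142,500.
Callum's share (285,000) is divided into 2 shares of 142,500: Gabor and Bastian each take 142,500.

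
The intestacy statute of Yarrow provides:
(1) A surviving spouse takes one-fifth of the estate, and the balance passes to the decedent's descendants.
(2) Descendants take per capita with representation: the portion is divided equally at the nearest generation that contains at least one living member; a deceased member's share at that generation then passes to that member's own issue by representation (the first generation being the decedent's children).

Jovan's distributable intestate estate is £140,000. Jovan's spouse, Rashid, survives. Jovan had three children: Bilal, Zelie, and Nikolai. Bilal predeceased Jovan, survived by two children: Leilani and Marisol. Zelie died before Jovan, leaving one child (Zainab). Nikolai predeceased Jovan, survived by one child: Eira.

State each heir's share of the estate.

Rashid takes one-fifth of £140,000 = £28,000. The remaining £112,000 passes to the descendants.
No child survives, so the initial division is made at the grandchildren's generation.
The descendants' portion (£112,000) is divided into 4 shares of £28,000: Leilani, Marisol, Zainab, and Eira each take £28,000.

Rashid: £28,000; Leilani: £28,000; Marisol: £28,000; Zainab: £28,000; Eira: £28,000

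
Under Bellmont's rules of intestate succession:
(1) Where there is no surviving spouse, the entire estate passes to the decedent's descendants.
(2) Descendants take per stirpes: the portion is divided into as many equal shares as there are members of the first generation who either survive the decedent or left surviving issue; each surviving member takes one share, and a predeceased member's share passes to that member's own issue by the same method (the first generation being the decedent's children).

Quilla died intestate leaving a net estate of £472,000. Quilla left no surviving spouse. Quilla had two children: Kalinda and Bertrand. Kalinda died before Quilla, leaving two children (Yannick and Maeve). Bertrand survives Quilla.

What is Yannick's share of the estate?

Yannick receives £118,000.

The entire £472,000 passes to the descendants.
That amount (£472,000) is divided into 2 shares of £236,000: Bertrand takes £236,000; Kalinda's £236,000 share passes to Kalinda's issue.
Kalinda's share (£236,000) is divided into 2 shares of £118,000: Yannick and Maeve each take £118,000.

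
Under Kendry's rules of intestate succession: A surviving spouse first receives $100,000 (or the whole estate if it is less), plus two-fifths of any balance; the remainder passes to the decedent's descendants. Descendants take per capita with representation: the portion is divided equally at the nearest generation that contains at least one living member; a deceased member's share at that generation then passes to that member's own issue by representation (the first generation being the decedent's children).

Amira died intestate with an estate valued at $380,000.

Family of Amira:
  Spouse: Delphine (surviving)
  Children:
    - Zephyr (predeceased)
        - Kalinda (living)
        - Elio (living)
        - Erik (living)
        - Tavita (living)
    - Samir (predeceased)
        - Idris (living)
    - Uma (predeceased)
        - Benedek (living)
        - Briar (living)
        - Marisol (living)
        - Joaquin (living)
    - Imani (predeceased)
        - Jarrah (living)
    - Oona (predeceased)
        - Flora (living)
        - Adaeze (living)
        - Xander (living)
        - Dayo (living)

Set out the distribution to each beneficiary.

Delphine: $212,000; Kalinda: $12,000; Elio: $12,000; Erik: $12,000; Tavita: $12,000; Idris: $12,000; Benedek: $12,000; Briar: $12,000; Marisol: $12,000; Joaquin: $12,000; Jarrah: $12,000; Flora: $12,000; Adaeze: $12,000; Xander: $12,000; Dayo: $12,000

Delphine first takes $100,000, leaving a balance of $280,000. Delphine then takes two-fifths of the balance ($112,000), for a total of $212,000. The remaining $168,000 passes to the descendants.
No child survives, so the initial division is made at the grandchildren's generation.
The descendants' portion ($168,000) is divided into 14 shares of $12,000: Kalinda, Elio, Erik, Tavita, Idris, Benedek, Briar, Marisol, Joaquin, Jarrah, Flora, Adaeze, Xander, and Dayo each take $12,000.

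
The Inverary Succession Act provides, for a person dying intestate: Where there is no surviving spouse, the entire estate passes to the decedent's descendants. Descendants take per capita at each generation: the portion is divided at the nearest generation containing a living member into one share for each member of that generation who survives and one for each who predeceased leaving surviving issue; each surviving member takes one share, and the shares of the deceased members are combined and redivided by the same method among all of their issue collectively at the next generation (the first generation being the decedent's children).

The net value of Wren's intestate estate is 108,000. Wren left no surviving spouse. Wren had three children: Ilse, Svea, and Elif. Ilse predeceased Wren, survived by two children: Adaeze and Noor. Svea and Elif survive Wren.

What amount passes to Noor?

The entire 108,000 passes to the descendants.
That amount (108,000) is divided at the children's generation into 3 shares of 36,000. Svea and Elif each take 36,000. The remaining share for the deceased Ilse (36,000) is carried to the next generation.
That pool (36,000) is divided at the grandchildren's generation equally among Adaeze and Noor: 18,000 each.

Noor receives 18,000.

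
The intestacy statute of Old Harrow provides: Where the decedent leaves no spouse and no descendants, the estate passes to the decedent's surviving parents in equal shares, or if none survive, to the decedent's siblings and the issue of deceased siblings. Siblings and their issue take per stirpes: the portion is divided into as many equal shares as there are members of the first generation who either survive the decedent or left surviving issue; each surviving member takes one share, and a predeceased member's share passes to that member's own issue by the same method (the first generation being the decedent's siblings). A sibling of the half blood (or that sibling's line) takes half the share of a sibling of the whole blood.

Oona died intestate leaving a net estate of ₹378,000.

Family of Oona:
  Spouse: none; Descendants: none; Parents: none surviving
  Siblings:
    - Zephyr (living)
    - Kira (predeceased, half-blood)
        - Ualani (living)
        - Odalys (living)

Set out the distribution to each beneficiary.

The entire ₹378,000 passes to the siblings and their issue.
Counting each half-blood sibling's line as half a unit, there are 3/2 units in ₹378,000, so one unit is ₹252,000. Whole-blood lines (Zephyr) take ₹252,000 each; half-blood lines (Kira) take ₹126,000 each.
Kira's share (₹126,000) is divided into 2 shares of ₹63,000: Ualani and Odalys each take ₹63,000.

Zephyr: ₹252,000; Ualani: ₹63,000; Odalys: ₹63,000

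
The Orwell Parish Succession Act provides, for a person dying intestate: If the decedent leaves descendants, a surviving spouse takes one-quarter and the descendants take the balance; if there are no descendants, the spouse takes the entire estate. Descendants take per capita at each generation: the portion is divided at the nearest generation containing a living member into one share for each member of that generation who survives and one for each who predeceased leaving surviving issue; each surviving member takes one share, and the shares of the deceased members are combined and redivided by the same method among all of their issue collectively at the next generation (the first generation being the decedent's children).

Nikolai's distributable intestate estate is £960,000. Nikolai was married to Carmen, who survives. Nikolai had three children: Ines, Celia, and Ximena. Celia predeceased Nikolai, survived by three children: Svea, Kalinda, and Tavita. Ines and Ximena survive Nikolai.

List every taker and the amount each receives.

Carmen takes one-quarter of £960,000 = £240,000. The remaining £720,000 passes to the descendants.
The descendants' portion (£720,000) is divided at the children's generation into 3 shares of £240,000. Ines and Ximena each take £240,000. The remaining share for the deceased Celia (£240,000) is carried to the next generation.
That pool (£240,000) is divided at the grandchildren's generation equally among Svea, Kalinda, and Tavita: £80,000 each.

Carmen: £240,000; Ines: £240,000; Svea: £80,000; Kalinda: £80,000; Tavita: £80,000; Ximena: £240,000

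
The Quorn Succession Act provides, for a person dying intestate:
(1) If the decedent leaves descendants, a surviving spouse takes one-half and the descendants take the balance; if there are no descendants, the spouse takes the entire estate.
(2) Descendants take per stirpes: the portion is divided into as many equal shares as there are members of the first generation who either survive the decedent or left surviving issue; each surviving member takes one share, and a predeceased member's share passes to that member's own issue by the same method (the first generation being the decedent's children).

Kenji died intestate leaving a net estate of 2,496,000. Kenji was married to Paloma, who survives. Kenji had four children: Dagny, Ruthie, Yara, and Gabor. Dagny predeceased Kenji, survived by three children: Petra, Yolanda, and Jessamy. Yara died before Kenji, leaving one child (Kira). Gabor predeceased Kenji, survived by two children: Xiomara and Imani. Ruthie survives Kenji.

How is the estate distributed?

Paloma: 1,248,000; Petra: 104,000; Yolanda: 104,000; Jessamy: 104,000; Ruthie: 312,000; Kira: 312,000; Xiomara: 156,000; Imani: 156,000

Paloma takes one-half of 2,496,000 = 1,248,000. The remaining 1,248,000 passes to the descendants.
The descendants' portion (1,248,000) is divided into 4 shares of 312,000: Ruthie takes 312,000; Dagny's 312,000 share passes to Dagny's issue; Yara's 312,000 share passes to Yara's issue; Gabor's 312,000 share passes to Gabor's issue.
Dagny's share (312,000) is divided into 3 shares of 104,000: Petra, Yolanda, and Jessamy each take 104,000.
Yara's share (312,000) passes entirely to Kira.
Gabor's share (312,000) is divided into 2 shares of 156,000: Xiomara and Imani each take 156,000.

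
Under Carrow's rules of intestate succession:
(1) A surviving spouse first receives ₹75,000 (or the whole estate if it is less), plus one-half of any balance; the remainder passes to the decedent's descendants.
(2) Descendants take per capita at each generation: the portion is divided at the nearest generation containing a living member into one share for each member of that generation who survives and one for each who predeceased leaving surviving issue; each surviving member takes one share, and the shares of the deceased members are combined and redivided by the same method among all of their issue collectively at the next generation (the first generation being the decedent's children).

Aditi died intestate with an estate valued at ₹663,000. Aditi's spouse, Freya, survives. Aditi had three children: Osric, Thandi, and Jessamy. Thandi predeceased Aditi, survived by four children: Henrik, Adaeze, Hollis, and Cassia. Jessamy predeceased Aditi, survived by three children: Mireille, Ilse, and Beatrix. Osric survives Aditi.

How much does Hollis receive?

Freya first takes ₹75,000, leaving a balance of ₹588,000. Freya then takes one-half of the balance (₹294,000), for a total of ₹369,000. The remaining ₹294,000 passes to the descendants.
The descendants' portion (₹294,000) is divided at the children's generation into 3 shares of ₹98,000. Osric takes ₹98,000. The 2 shares of the deceased (Thandi and Jessamy) are combined into a pool of ₹196,000.
That pool (₹196,000) is divided at the grandchildren's generation equally among Henrik, Adaeze, Hollis, Cassia, Mireille, Ilse, and Beatrix: ₹28,000 each.

Hollis receives ₹28,000.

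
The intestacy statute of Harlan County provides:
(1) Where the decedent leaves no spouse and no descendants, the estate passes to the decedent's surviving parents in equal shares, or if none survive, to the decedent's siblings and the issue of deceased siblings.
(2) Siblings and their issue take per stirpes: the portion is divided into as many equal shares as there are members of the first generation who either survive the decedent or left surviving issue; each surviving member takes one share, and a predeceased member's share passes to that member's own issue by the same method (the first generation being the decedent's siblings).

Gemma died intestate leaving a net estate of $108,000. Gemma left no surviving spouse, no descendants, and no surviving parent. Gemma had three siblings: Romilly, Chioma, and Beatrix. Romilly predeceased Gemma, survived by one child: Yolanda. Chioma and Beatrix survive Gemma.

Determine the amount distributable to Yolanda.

The entire $108,000 passes to the siblings and their issue.
That amount ($108,000) is divided into 3 shares of $36,000: Chioma and Beatrix each take $36,000; Romilly's $36,000 share passes to Romilly's issue.
Romilly's share ($36,000) passes entirely to Yolanda.

Yolanda receives $36,000.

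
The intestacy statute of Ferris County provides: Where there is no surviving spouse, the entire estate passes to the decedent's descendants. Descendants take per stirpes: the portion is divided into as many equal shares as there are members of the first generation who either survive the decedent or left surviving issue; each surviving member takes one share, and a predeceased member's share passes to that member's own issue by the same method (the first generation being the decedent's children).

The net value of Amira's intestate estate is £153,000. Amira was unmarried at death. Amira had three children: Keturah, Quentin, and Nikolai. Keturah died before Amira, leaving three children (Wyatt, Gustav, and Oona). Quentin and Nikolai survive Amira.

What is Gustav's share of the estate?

Gustav receives £17,000.

The entire £153,000 passes to the descendants.
That amount (£153,000) is divided into 3 shares of £51,000: Quentin and Nikolai each take £51,000; Keturah's £51,000 share passes to Keturah's issue.
Keturah's share (£51,000) is divided into 3 shares of £17,000: Wyatt, Gustav, and Oona each take £17,000.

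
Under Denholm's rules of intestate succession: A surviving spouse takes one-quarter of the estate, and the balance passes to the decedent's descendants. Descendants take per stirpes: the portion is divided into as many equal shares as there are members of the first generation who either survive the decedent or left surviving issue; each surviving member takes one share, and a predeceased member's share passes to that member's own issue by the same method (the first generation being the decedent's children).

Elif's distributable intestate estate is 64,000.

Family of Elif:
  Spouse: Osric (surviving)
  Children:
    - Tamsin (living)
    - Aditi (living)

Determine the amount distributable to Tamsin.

Osric takes one-quarter of 64,000 = 16,000. The remaining 48,000 passes to the descendants.
The descendants' portion (48,000) is divided into 2 shares of 24,000: Tamsin and Aditi each take 24,000.

Tamsin receives 24,000.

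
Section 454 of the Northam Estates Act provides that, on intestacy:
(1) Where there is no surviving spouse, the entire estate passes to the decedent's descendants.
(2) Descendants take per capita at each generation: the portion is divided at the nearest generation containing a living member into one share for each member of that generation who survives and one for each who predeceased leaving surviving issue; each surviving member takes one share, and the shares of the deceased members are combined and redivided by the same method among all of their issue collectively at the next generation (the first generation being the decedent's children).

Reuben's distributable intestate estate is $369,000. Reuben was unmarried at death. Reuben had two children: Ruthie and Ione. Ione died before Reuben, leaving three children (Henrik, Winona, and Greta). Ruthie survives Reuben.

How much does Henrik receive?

Henrik receives $61,500.

The entire $369,000 passes to the descendants.
That amount ($369,000) is divided at the children's generation into 2 shares of $184,500. Ruthie takes $184,500. The remaining share for the deceased Ione ($184,500) is carried to the next generation.
That pool ($184,500) is divided at the grandchildren's generation equally among Henrik, Winona, and Greta: $61,500 each.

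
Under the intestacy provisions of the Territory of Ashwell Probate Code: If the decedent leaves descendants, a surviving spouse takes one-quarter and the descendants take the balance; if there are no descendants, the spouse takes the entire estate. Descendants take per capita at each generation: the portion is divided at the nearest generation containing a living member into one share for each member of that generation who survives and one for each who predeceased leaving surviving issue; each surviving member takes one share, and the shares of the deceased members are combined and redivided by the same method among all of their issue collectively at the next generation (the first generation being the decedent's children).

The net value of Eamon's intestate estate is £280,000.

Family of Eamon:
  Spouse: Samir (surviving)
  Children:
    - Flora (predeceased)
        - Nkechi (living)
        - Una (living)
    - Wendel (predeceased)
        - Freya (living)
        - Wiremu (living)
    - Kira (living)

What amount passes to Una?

Una receives £35,000.

Samir takes one-quarter of £280,000 = £70,000. The remaining £210,000 passes to the descendants.
The descendants' portion (£210,000) is divided at the children's generation into 3 shares of £70,000. Kira takes £70,000. The 2 shares of the deceased (Flora and Wendel) are combined into a pool of £140,000.
That pool (£140,000) is divided at the grandchildren's generation equally among Nkechi, Una, Freya, and Wiremu: £35,000 each.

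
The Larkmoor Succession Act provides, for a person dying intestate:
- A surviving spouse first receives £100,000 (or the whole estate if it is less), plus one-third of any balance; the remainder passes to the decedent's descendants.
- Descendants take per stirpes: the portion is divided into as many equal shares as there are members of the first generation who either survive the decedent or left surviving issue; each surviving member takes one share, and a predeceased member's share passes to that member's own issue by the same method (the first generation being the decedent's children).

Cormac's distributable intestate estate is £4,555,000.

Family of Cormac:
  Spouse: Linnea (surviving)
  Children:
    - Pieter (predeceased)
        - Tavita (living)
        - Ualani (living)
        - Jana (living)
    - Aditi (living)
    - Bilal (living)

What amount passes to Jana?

Jana receives £330,000.

Linnea first takes £100,000, leaving a balance of £4,455,000. Linnea then takes one-third of the balance (£1,485,000), for a total of £1,585,000. The remaining £2,970,000 passes to the descendants.
The descendants' portion (£2,970,000) is divided into 3 shares of £990,000: Aditi and Bilal each take £990,000; Pieter's £990,000 share passes to Pieter's issue.
Pieter's share (£990,000) is divided into 3 shares of £330,000: Tavita, Ualani, and Jana each take £330,000.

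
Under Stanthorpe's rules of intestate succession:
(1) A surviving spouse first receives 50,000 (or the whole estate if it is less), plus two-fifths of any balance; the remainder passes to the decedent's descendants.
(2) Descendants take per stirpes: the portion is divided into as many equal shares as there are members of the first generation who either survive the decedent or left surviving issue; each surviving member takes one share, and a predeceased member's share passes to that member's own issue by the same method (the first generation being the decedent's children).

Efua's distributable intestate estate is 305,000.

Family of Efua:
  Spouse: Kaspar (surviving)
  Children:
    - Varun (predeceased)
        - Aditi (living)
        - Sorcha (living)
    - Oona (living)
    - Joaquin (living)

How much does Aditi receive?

Aditi receives 25,500.

Kaspar first takes 50,000, leaving a balance of 255,000. Kaspar then takes two-fifths of the balance (102,000), for a total of 152,000. The remaining 153,000 passes to the descendants.
The descendants' portion (153,000) is divided into 3 shares of 51,000: Oona and Joaquin each take 51,000; Varun's 51,000 share passes to Varun's issue.
Varun's share (51,000) is divided into 2 shares of 25,500: Aditi and Sorcha each take 25,500.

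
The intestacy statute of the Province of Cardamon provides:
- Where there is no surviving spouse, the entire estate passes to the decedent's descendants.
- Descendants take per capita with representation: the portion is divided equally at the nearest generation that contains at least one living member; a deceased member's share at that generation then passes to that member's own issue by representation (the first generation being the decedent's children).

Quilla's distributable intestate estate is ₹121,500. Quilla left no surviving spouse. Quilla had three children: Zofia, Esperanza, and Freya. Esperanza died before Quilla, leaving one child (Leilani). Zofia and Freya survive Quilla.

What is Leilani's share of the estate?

Leilani receives ₹40,500.

The entire ₹121,500 passes to the descendants.
That amount (₹121,500) is divided into 3 shares of ₹40,500: Zofia and Freya each take ₹40,500; Esperanza's ₹40,500 share passes to Esperanza's issue.
Esperanza's share (₹40,500) passes entirely to Leilani.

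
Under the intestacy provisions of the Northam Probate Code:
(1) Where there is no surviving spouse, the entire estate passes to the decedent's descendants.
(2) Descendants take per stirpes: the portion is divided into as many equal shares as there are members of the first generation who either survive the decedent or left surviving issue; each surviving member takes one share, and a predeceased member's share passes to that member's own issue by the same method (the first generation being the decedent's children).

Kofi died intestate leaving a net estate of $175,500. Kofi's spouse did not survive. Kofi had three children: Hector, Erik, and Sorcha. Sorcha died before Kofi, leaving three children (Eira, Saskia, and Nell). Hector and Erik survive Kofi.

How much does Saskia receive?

The entire $175,500 passes to the descendants.
That amount ($175,500) is divided into 3 shares of $58,500: Hector and Erik each take $58,500; Sorcha's $58,500 share passes to Sorcha's issue.
Sorcha's share ($58,500) is divided into 3 shares of $19,500: Eira, Saskia, and Nell each take $19,500.

Saskia receives $19,500.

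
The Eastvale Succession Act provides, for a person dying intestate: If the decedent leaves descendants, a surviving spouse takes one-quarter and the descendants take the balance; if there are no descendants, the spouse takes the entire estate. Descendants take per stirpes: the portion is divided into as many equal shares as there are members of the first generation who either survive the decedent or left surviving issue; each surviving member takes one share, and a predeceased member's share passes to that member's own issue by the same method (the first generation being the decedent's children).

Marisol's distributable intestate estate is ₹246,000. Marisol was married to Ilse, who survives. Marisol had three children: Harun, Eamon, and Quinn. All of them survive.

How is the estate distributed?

Ilse takes one-quarter of ₹246,000 = ₹61,500. The remaining ₹184,500 passes to the descendants.
The descendants' portion (₹184,500) is divided into 3 shares of ₹61,500: Harun, Eamon, and Quinn each take ₹61,500.

Ilse: ₹61,500; Harun: ₹61,500; Eamon: ₹61,500; Quinn: ₹61,500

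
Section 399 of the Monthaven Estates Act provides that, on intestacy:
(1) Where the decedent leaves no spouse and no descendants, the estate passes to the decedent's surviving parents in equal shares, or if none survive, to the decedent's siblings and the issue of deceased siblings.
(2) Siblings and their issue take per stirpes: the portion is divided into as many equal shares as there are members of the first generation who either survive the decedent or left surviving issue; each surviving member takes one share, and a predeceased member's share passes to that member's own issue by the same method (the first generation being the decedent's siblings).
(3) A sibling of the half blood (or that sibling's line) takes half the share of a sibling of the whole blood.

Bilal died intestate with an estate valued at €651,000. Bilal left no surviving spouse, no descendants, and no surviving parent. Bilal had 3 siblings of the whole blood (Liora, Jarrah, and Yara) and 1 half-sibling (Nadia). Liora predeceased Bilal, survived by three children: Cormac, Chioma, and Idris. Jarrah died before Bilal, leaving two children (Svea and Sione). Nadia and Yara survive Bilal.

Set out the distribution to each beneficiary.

Nadia: €93,000; Cormac: €62,000; Chioma: €62,000; Idris: €62,000; Svea: €93,000; Sione: €93,000; Yara: €186,000

The entire €651,000 passes to the siblings and their issue.
Counting each half-blood sibling's line as half a unit, there are 7/2 units in €651,000, so one unit is €186,000. Whole-blood lines (Liora, Jarrah, and Yara) take €186,000 each; half-blood lines (Nadia) take €93,000 each.
Liora's share (€186,000) is divided into 3 shares of €62,000: Cormac, Chioma, and Idris each take €62,000.
Jarrah's share (€186,000) is divided into 2 shares of €93,000: Svea and Sione each take €93,000.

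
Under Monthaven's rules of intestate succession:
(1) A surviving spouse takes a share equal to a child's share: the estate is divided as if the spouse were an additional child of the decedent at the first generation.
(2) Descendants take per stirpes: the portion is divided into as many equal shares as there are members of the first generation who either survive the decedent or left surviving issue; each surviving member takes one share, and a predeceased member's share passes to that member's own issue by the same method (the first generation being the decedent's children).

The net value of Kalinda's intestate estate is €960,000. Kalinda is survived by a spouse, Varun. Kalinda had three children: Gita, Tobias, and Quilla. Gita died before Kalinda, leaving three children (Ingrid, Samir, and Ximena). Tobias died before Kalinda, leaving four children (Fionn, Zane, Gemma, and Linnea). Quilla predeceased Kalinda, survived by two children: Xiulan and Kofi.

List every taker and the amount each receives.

Varun: €240,000; Ingrid: €80,000; Samir: €80,000; Ximena: €80,000; Fionn: €60,000; Zane: €60,000; Gemma: €60,000; Linnea: €60,000; Xiulan: €120,000; Kofi: €120,000

The spouse counts as an additional share at the children's level, so there are 4 primary shares of €240,000. Varun takes one such share (€240,000).
The children's combined portion (€720,000) is divided into 3 shares of €240,000: Gita's €240,000 share passes to Gita's issue; Tobias's €240,000 share passes to Tobias's issue; Quilla's €240,000 share passes to Quilla's issue.
Gita's share (€240,000) is divided into 3 shares of €80,000: Ingrid, Samir, and Ximena each take €80,000.
Tobias's share (€240,000) is divided into 4 shares of €60,000: Fionn, Zane, Gemma, and Linnea each take €60,000.
Quilla's share (€240,000) is divided into 2 shares of €120,000: Xiulan and Kofi each take €120,000.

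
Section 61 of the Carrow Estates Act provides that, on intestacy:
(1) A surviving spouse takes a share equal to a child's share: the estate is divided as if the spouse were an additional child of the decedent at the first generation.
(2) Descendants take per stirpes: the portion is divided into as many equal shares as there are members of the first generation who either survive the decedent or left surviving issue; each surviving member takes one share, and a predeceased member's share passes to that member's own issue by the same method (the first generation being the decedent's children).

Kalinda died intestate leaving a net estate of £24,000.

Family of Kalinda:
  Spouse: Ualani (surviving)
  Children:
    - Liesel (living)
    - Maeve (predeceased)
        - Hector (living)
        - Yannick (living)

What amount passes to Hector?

The spouse counts as an additional share at the children's level, so there are 3 primary shares of £8,000. Ualani takes one such share (£8,000).
The children's combined portion (£16,000) is divided into 2 shares of £8,000: Liesel takes £8,000; Maeve's £8,000 share passes to Maeve's issue.
Maeve's share (£8,000) is divided into 2 shares of £4,000: Hector and Yannick each take £4,000.

Hector receives £4,000.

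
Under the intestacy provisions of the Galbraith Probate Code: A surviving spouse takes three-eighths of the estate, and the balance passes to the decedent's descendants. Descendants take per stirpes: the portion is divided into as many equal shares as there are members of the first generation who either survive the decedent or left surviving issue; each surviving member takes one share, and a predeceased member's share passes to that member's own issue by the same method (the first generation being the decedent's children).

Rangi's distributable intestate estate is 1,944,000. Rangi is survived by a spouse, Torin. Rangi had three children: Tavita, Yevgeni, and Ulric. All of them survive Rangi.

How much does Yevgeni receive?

Yevgeni receives 405,000.

Torin takes three-eighths of 1,944,000 = 729,000. The remaining 1,215,000 passes to the descendants.
The descendants' portion (1,215,000) is divided into 3 shares of 405,000: Tavita, Yevgeni, and Ulric each take 405,000.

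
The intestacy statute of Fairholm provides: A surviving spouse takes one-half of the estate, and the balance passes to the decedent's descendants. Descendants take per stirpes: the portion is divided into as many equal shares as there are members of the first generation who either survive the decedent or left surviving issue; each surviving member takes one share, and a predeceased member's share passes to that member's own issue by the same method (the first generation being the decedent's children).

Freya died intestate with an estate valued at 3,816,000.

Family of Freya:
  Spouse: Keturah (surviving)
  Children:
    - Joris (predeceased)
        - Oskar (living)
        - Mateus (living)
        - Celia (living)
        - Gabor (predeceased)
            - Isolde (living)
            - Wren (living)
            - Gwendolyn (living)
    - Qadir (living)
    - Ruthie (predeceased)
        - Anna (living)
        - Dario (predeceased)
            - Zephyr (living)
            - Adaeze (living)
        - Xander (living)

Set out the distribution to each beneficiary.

Keturah takes one-half of 3,816,000 = 1,908,000. The remaining 1,908,000 passes to the descendants.
The descendants' portion (1,908,000) is divided into 3 shares of 636,000: Qadir takes 636,000; Joris's 636,000 share passes to Joris's issue; Ruthie's 636,000 share passes to Ruthie's issue.
Joris's share (636,000) is divided into 4 shares of 159,000: Oskar, Mateus, and Celia each take 159,000; Gabor's 159,000 share passes to Gabor's issue.
Gabor's share (159,000) is divided into 3 shares of 53,000: Isolde, Wren, and Gwendolyn each take 53,000.
Ruthie's share (636,000) is divided into 3 shares of 212,000: Anna and Xander each take 212,000; Dario's 212,000 share passes to Dario's issue.
Dario's share (212,000) is divided into 2 shares of 106,000: Zephyr and Adaeze each take 106,000.

Keturah: 1,908,000; Oskar: 159,000; Mateus: 159,000; Celia: 159,000; Isolde: 53,000; Wren: 53,000; Gwendolyn: 53,000; Qadir: 636,000; Anna: 212,000; Zephyr: 106,000; Adaeze: 106,000; Xander: 212,000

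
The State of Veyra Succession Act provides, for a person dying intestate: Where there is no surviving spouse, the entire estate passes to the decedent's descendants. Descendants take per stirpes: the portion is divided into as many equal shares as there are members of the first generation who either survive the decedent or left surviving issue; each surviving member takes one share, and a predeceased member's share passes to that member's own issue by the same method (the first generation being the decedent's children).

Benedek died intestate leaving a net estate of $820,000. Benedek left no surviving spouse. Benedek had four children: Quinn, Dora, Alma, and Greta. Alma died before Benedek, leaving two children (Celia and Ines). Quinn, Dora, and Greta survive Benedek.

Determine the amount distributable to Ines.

Ines receives $102,500.

The entire $820,000 passes to the descendants.
That amount ($820,000) is divided into 4 shares of $205,000: Quinn, Dora, and Greta each take $205,000; Alma's $205,000 share passes to Alma's issue.
Alma's share ($205,000) is divided into 2 shares of $102,500: Celia and Ines each take $102,500.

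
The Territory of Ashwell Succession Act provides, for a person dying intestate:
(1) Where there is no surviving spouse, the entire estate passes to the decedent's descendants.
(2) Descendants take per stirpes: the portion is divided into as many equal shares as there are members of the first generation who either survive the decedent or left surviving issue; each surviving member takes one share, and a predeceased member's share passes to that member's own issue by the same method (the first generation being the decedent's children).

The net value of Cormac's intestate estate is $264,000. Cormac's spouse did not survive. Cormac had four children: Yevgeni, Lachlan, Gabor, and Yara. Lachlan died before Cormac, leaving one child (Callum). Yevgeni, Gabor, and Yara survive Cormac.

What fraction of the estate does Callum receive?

The entire $264,000 passes to the descendants.
That amount ($264,000) is divided into 4 shares of $66,000: Yevgeni, Gabor, and Yara each take $66,000; Lachlan's $66,000 share passes to Lachlan's issue.
Lachlan's share ($66,000) passes entirely to Callum.

Callum receives 1/4 of the estate.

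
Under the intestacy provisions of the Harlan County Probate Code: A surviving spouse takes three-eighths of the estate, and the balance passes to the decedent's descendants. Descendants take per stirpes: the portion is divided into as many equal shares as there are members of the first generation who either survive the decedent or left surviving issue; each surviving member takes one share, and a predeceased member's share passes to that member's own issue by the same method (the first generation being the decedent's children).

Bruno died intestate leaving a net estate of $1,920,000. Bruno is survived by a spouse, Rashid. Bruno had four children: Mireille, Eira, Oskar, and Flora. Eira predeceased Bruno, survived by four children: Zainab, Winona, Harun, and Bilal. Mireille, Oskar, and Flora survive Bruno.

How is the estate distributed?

Rashid takes three-eighths of $1,920,000 = $720,000. The remaining $1,200,000 passes to the descendants.
The descendants' portion ($1,200,000) is divided into 4 shares of $300,000: Mireille, Oskar, and Flora each take $300,000; Eira's $300,000 share passes to Eira's issue.
Eira's share ($300,000) is divided into 4 shares of $75,000: Zainab, Winona, Harun, and Bilal each take $75,000.

Rashid: $720,000; Mireille: $300,000; Zainab: $75,000; Winona: $75,000; Harun: $75,000; Bilal: $75,000; Oskar: $300,000; Flora: $300,000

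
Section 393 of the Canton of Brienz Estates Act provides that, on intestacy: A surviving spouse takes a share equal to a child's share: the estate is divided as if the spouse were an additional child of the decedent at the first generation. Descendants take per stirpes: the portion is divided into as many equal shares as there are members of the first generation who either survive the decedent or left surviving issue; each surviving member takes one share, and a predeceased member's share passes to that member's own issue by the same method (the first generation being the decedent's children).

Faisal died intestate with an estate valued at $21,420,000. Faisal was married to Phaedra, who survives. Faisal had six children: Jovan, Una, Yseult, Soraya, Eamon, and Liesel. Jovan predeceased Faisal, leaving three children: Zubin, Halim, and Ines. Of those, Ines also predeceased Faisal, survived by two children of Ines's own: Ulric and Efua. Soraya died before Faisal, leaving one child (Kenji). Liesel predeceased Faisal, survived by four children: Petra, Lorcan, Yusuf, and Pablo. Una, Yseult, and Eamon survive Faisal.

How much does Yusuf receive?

Yusuf receives $765,000.

The spouse counts as an additional share at the children's level, so there are 7 primary shares of $3,060,000. Phaedra takes one such share ($3,060,000).
The children's combined portion ($18,360,000) is divided into 6 shares of $3,060,000: Una, Yseult, and Eamon each take $3,060,000; Jovan's $3,060,000 share passes to Jovan's issue; Soraya's $3,060,000 share passes to Soraya's issue; Liesel's $3,060,000 share passes to Liesel's issue.
Jovan's share ($3,060,000) is divided into 3 shares of $1,020,000: Zubin and Halim each take $1,020,000; Ines's $1,020,000 share passes to Ines's issue.
Ines's share ($1,020,000) is divided into 2 shares of $510,000: Ulric and Efua each take $510,000.
Soraya's share ($3,060,000) passes entirely to Kenji.
Liesel's share ($3,060,000) is divided into 4 shares of $765,000: Petra, Lorcan, Yusuf, and Pablo each take $765,000.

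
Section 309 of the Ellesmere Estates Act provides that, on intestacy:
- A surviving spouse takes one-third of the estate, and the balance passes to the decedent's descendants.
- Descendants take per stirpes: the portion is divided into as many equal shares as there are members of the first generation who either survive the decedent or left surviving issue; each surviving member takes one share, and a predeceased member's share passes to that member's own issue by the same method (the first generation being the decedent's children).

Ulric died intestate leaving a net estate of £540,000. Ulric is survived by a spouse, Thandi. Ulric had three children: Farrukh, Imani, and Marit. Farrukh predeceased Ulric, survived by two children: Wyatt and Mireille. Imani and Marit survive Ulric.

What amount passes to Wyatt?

Thandi takes one-third of £540,000 = £180,000. The remaining £360,000 passes to the descendants.
The descendants' portion (£360,000) is divided into 3 shares of £120,000: Imani and Marit each take £120,000; Farrukh's £120,000 share passes to Farrukh's issue.
Farrukh's share (£120,000) is divided into 2 shares of £60,000: Wyatt and Mireille each take £60,000.

Wyatt receives £60,000.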